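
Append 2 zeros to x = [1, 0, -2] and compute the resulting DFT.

Original 3-point DFT: [-1, 2.0000-1.7321i, 2.0000+1.7321i]
Zero-padded 5-point DFT provides frequency interpolation.

DFT_5([x, 0, ...]) = [-1, 2.6180+1.1756i, 0.3820-1.9021i, 0.3820+1.9021i, 2.6180-1.1756i]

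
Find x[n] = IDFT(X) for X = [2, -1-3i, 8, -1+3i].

x[n] = (1/4) Σ(k=0 to 3) X[k] · e^(2πikn/4)

Computing each x[n]:
x[0] = 2
x[1] = 0
x[2] = 3
x[3] = -3

x = [2, 0, 3, -3]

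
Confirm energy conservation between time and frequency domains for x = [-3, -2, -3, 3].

Time domain:
Σ|x[n]|² = |-3|² + |-2|² + |-3|² + |3|² = 31.0000

Frequency domain:
(1/4)Σ|X[k]|² = (1/4)(|-5|² + |5i|² + |-7|² + |-5i|²) = (1/4)·124.0000 = 31.0000

Both sides agree, confirming Parseval's theorem.

Σ|x[n]|² = (1/N)Σ|X[k]|² = 31.0000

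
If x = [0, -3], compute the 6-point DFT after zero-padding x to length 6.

Original 2-point DFT: [-3, 3]
Zero-padded 6-point DFT provides frequency interpolation.

DFT_6([x, 0, ...]) = [-3, -1.5000+2.5981i, 1.5000+2.5981i, 3, 1.5000-2.5981i, -1.5000-2.5981i]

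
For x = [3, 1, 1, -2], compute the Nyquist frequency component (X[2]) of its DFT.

X[2] = Σ(n=0 to 3) x[n] · ω_4^(2n) where ω_4 = e^(-2πi/4)
= (3)·ω_4^0 + (1)·ω_4^2 + (1)·ω_4^4 + (-2)·ω_4^6

X[2] = 5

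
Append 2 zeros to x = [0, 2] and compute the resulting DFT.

Original 2-point DFT: [2, -2]
Zero-padded 4-point DFT provides frequency interpolation.

DFT_4([x, 0, ...]) = [2, -2i, -2, 2i]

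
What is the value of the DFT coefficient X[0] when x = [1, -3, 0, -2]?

X[0] = Σ(n=0 to 3) x[n] · ω_4^0 = Σ x[n]
= (1) + (-3) + (0) + (-2)

X[0] = -4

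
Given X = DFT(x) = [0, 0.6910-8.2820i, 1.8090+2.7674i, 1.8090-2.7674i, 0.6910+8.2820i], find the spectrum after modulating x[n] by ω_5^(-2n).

Modulation property: DFT(ω_5^(-2n)·x[n]) = X[(k-2) mod 5], so circularly shift X by 2 positions.

X[k-2] = [1.8090-2.7674i, 0.6910+8.2820i, 0, 0.6910-8.2820i, 1.8090+2.7674i]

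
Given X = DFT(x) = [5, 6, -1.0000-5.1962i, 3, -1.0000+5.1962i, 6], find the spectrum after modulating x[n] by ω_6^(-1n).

Modulation property: DFT(ω_6^(-1n)·x[n]) = X[(k-1) mod 6], so circularly shift X by 1 positions.

X[k-1] = [6, 5, 6, -1.0000-5.1962i, 3, -1.0000+5.1962i]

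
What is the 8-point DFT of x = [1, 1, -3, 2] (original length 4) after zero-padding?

Original 4-point DFT: [1, 4+1i, -5, 4-1i]
Zero-padded 8-point DFT provides frequency interpolation.

DFT_8([x, 0, ...]) = [1, 0.2929+0.8787i, 4+1i, 1.7071-5.1213i, -5, 1.7071+5.1213i, 4-1i, 0.2929-0.8787i]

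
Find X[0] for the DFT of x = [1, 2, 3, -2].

X[0] = Σ(n=0 to 3) x[n] · ω_4^0 = Σ x[n]
= (1) + (2) + (3) + (-2)

X[0] = 4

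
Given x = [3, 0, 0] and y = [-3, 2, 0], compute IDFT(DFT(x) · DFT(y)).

(x ⊛ y)[n] = Σ(m=0 to 2) x[m] · y[(n-m) mod 3]

Computing each output sample:
(x ⊛ y)[0] = -9
(x ⊛ y)[1] = 6
(x ⊛ y)[2] = 0

x ⊛ y = [-9, 6, 0]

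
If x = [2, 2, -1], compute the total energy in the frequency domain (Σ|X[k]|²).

Parseval: Σ|x[n]|² = (1/N)Σ|X[k]|², so Σ|X[k]|² = N·Σ|x[n]|² = 3·9.0000

Σ|X[k]|² = N·Σ|x[n]|² = 3·9.0000 = 27.0000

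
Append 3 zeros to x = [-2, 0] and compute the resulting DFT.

Original 2-point DFT: [-2, -2]
Zero-padded 5-point DFT provides frequency interpolation.

DFT_5([x, 0, ...]) = [-2, -2, -2, -2, -2]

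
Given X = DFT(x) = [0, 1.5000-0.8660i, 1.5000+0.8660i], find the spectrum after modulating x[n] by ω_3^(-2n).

Modulation property: DFT(ω_3^(-2n)·x[n]) = X[(k-2) mod 3], so circularly shift X by 2 positions.

X[k-2] = [1.5000-0.8660i, 1.5000+0.8660i, 0]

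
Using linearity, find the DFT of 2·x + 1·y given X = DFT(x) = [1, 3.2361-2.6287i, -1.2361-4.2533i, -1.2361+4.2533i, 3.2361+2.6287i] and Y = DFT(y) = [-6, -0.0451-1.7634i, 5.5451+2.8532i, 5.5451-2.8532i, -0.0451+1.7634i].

By linearity: DFT(2x + 1y) = 2·DFT(x) + 1·DFT(y)
= 2·[1, 3.2361-2.6287i, -1.2361-4.2533i, -1.2361+4.2533i, 3.2361+2.6287i] + 1·[-6, -0.0451-1.7634i, 5.5451+2.8532i, 5.5451-2.8532i, -0.0451+1.7634i]

Computing element-wise:
Z[0] = 2·(1) + 1·(-6) = -4
Z[1] = 2·(3.2361-2.6287i) + 1·(-0.0451-1.7634i) = 6.4271-7.0208i
Z[2] = 2·(-1.2361-4.2533i) + 1·(5.5451+2.8532i) = 3.0729-5.6534i
Z[3] = 2·(-1.2361+4.2533i) + 1·(5.5451-2.8532i) = 3.0729+5.6534i
Z[4] = 2·(3.2361+2.6287i) + 1·(-0.0451+1.7634i) = 6.4271+7.0208i

DFT(2x + 1y) = 2·X + 1·Y = [-4, 6.4271-7.0208i, 3.0729-5.6534i, 3.0729+5.6534i, 6.4271+7.0208i]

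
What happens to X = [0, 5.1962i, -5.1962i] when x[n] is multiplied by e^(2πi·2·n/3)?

Modulation property: DFT(ω_3^(-2n)·x[n]) = X[(k-2) mod 3], so circularly shift X by 2 positions.

X[k-2] = [5.1962i, -5.1962i, 0]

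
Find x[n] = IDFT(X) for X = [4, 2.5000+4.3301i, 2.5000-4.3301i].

x[n] = (1/3) Σ(k=0 to 2) X[k] · e^(2πikn/3)

Computing each x[n]:
x[0] = 3
x[1] = -2
x[2] = 3

x = [3, -2, 3]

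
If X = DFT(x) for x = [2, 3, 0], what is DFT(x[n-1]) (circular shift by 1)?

Time shift by 1: X_shifted[k] = ω_3^(1k) · X[k]
Shifted x = [0, 2, 3]

DFT(x[n-1]) = [5, -2.5000+0.8660i, -2.5000-0.8660i]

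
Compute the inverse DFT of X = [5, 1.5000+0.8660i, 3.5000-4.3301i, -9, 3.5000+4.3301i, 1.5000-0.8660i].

x[n] = (1/6) Σ(k=0 to 5) X[k] · e^(2πikn/6)

Computing each x[n]:
x[0] = 1
x[1] = 3
x[2] = -3
x[3] = 3
x[4] = 0
x[5] = 1

x = [1, 3, -3, 3, 0, 1]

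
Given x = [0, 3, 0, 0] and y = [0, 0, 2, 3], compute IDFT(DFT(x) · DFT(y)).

(x ⊛ y)[n] = Σ(m=0 to 3) x[m] · y[(n-m) mod 4]

Computing each output sample:
(x ⊛ y)[0] = 9
(x ⊛ y)[1] = 0
(x ⊛ y)[2] = 0
(x ⊛ y)[3] = 6

x ⊛ y = [9, 0, 0, 6]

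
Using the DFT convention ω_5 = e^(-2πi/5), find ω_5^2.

ω_5^2 = e^(-2πi·2/5)
= cos(-2π·2/5) + i·sin(-2π·2/5)
= cos(-4π/5) + i·sin(-4π/5)

ω_5^2 = cos(-4π/5) + i·sin(-4π/5) = -0.8090-0.5878i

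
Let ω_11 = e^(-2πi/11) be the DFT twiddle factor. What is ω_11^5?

ω_11^5 = e^(-2πi·5/11)
= cos(-2π·5/11) + i·sin(-2π·5/11)
= cos(-10π/11) + i·sin(-10π/11)

ω_11^5 = cos(-10π/11) + i·sin(-10π/11) = -0.9595-0.2817i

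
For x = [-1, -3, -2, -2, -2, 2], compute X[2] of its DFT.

X[2] = Σ(n=0 to 5) x[n] · ω_6^(2n) where ω_6 = e^(-2πi/6)
= (-1)·ω_6^0 + (-3)·ω_6^2 + (-2)·ω_6^4 + (-2)·ω_6^6 + (-2)·ω_6^8 + (2)·ω_6^10

X[2] = -0.5000+4.3301i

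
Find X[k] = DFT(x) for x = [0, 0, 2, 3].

X[k] = Σ(n=0 to 3) x[n] · ω_4^(nk)
where ω_4 = e^(-2πi/4)

Computing each X[k]:
X[0] = 5
X[1] = -2+3i
X[2] = -1
X[3] = -2-3i

X = [5, -2+3i, -1, -2-3i]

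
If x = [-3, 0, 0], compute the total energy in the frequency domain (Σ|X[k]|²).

Parseval: Σ|x[n]|² = (1/N)Σ|X[k]|², so Σ|X[k]|² = N·Σ|x[n]|² = 3·9.0000

Σ|X[k]|² = N·Σ|x[n]|² = 3·9.0000 = 27.0000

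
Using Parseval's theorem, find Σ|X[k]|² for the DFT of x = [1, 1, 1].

Parseval: Σ|x[n]|² = (1/N)Σ|X[k]|², so Σ|X[k]|² = N·Σ|x[n]|² = 3·3.0000

Σ|X[k]|² = N·Σ|x[n]|² = 3·3.0000 = 9.0000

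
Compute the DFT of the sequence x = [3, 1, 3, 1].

X[k] = Σ(n=0 to 3) x[n] · ω_4^(nk)
where ω_4 = e^(-2πi/4)

Computing each X[k]:
X[0] = 8
X[1] = 0
X[2] = 4
X[3] = 0

X = [8, 0, 4, 0]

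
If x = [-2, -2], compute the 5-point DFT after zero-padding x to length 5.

Original 2-point DFT: [-4, 0]
Zero-padded 5-point DFT provides frequency interpolation.

DFT_5([x, 0, ...]) = [-4, -2.6180+1.9021i, -0.3820+1.1756i, -0.3820-1.1756i, -2.6180-1.9021i]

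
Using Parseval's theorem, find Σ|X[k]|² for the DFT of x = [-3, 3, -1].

Parseval: Σ|x[n]|² = (1/N)Σ|X[k]|², so Σ|X[k]|² = N·Σ|x[n]|² = 3·19.0000

Σ|X[k]|² = N·Σ|x[n]|² = 3·19.0000 = 57.0000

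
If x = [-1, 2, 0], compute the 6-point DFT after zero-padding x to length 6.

Original 3-point DFT: [1, -2.0000-1.7321i, -2.0000+1.7321i]
Zero-padded 6-point DFT provides frequency interpolation.

DFT_6([x, 0, ...]) = [1, -1.7321i, -2.0000-1.7321i, -3, -2.0000+1.7321i, 1.7321i]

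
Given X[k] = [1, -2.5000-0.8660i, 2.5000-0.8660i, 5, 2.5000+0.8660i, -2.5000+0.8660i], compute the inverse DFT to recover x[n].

x[n] = (1/6) Σ(k=0 to 5) X[k] · e^(2πikn/6)

Computing each x[n]:
x[0] = 1
x[1] = -1
x[2] = 1
x[3] = 1
x[4] = 1
x[5] = -2

x = [1, -1, 1, 1, 1, -2]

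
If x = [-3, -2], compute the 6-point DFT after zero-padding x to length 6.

Original 2-point DFT: [-5, -1]
Zero-padded 6-point DFT provides frequency interpolation.

DFT_6([x, 0, ...]) = [-5, -4.0000+1.7321i, -2.0000+1.7321i, -1, -2.0000-1.7321i, -4.0000-1.7321i]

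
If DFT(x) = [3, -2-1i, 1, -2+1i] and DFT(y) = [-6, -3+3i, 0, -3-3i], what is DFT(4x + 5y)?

By linearity: DFT(4x + 5y) = 4·DFT(x) + 5·DFT(y)
= 4·[3, -2-1i, 1, -2+1i] + 5·[-6, -3+3i, 0, -3-3i]

Computing element-wise:
Z[0] = 4·(3) + 5·(-6) = -18
Z[1] = 4·(-2-1i) + 5·(-3+3i) = -23+11i
Z[2] = 4·(1) + 5·(0) = 4
Z[3] = 4·(-2+1i) + 5·(-3-3i) = -23-11i

DFT(4x + 5y) = 4·X + 5·Y = [-18, -23+11i, 4, -23-11i]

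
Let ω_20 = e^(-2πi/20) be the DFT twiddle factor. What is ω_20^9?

ω_20^9 = e^(-2πi·9/20)
= cos(-2π·9/20) + i·sin(-2π·9/20)
= cos(-18π/20) + i·sin(-18π/20)

ω_20^9 = cos(-18π/20) + i·sin(-18π/20) = -0.9511-0.3090i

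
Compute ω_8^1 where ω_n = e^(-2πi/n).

ω_8^1 = e^(-2πi·1/8)
= cos(-2π·1/8) + i·sin(-2π·1/8)
= cos(-2π/8) + i·sin(-2π/8)

ω_8^1 = cos(-2π/8) + i·sin(-2π/8) = 0.7071-0.7071i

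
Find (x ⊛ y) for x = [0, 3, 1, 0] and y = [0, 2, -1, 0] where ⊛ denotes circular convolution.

(x ⊛ y)[n] = Σ(m=0 to 3) x[m] · y[(n-m) mod 4]

Computing each output sample:
(x ⊛ y)[0] = -1
(x ⊛ y)[1] = 0
(x ⊛ y)[2] = 6
(x ⊛ y)[3] = -1

x ⊛ y = [-1, 0, 6, -1]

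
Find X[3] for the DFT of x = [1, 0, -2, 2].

X[3] = Σ(n=0 to 3) x[n] · ω_4^(3n) where ω_4 = e^(-2πi/4)
= (1)·ω_4^0 + (0)·ω_4^3 + (-2)·ω_4^6 + (2)·ω_4^9

X[3] = 3-2i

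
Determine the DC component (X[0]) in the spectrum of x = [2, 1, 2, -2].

X[0] = Σ(n=0 to 3) x[n] · ω_4^0 = Σ x[n]
= (2) + (1) + (2) + (-2)

X[0] = 3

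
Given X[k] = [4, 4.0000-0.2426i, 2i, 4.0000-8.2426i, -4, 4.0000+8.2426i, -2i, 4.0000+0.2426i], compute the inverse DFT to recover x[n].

x[n] = (1/8) Σ(k=0 to 7) X[k] · e^(2πikn/8)

Computing each x[n]:
x[0] = 2
x[1] = 2
x[2] = -2
x[3] = 3
x[4] = -2
x[5] = -1
x[6] = 2
x[7] = 0

x = [2, 2, -2, 3, -2, -1, 2, 0]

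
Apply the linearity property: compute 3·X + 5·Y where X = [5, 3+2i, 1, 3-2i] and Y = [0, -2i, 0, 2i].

By linearity: DFT(3x + 5y) = 3·DFT(x) + 5·DFT(y)
= 3·[5, 3+2i, 1, 3-2i] + 5·[0, -2i, 0, 2i]

Computing element-wise:
Z[0] = 3·(5) + 5·(0) = 15
Z[1] = 3·(3+2i) + 5·(-2i) = 9-4i
Z[2] = 3·(1) + 5·(0) = 3
Z[3] = 3·(3-2i) + 5·(2i) = 9+4i

DFT(3x + 5y) = 3·X + 5·Y = [15, 9-4i, 3, 9+4i]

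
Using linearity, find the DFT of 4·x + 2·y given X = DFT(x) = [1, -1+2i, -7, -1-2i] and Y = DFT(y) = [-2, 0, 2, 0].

By linearity: DFT(4x + 2y) = 4·DFT(x) + 2·DFT(y)
= 4·[1, -1+2i, -7, -1-2i] + 2·[-2, 0, 2, 0]

Computing element-wise:
Z[0] = 4·(1) + 2·(-2) = 0
Z[1] = 4·(-1+2i) + 2·(0) = -4+8i
Z[2] = 4·(-7) + 2·(2) = -24
Z[3] = 4·(-1-2i) + 2·(0) = -4-8i

DFT(4x + 2y) = 4·X + 2·Y = [0, -4+8i, -24, -4-8i]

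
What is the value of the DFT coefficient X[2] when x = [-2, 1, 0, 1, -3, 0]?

X[2] = Σ(n=0 to 5) x[n] · ω_6^(2n) where ω_6 = e^(-2πi/6)
= (-2)·ω_6^0 + (1)·ω_6^2 + (0)·ω_6^4 + (1)·ω_6^6 + (-3)·ω_6^8 + (0)·ω_6^10

X[2] = 1.7321i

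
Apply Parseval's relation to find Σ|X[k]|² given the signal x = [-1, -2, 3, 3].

Parseval: Σ|x[n]|² = (1/N)Σ|X[k]|², so Σ|X[k]|² = N·Σ|x[n]|² = 4·23.0000

Σ|X[k]|² = N·Σ|x[n]|² = 4·23.0000 = 92.0000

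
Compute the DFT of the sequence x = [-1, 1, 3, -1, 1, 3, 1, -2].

X[k] = Σ(n=0 to 7) x[n] · ω_8^(nk)
where ω_8 = e^(-2πi/8)

Computing each X[k]:
X[0] = 5
X[1] = -4.1213-1.2929i
X[2] = -4-7i
X[3] = 0.1213+2.7071i
X[4] = 3
X[5] = 0.1213-2.7071i
X[6] = -4+7i
X[7] = -4.1213+1.2929i

X = [5, -4.1213-1.2929i, -4-7i, 0.1213+2.7071i, 3, 0.1213-2.7071i, -4+7i, -4.1213+1.2929i]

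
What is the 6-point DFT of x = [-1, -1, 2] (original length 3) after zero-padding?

Original 3-point DFT: [0, -1.5000+2.5981i, -1.5000-2.5981i]
Zero-padded 6-point DFT provides frequency interpolation.

DFT_6([x, 0, ...]) = [0, -2.5000-0.8660i, -1.5000+2.5981i, 2, -1.5000-2.5981i, -2.5000+0.8660i]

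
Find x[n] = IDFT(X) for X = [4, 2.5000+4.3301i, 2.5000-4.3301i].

x[n] = (1/3) Σ(k=0 to 2) X[k] · e^(2πikn/3)

Computing each x[n]:
x[0] = 3
x[1] = -2
x[2] = 3

x = [3, -2, 3]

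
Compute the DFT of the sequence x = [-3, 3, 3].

X[k] = Σ(n=0 to 2) x[n] · ω_3^(nk)
where ω_3 = e^(-2πi/3)

Computing each X[k]:
X[0] = 3
X[1] = -6
X[2] = -6

X = [3, -6, -6]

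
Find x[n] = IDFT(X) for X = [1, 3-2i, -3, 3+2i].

x[n] = (1/4) Σ(k=0 to 3) X[k] · e^(2πikn/4)

Computing each x[n]:
x[0] = 1
x[1] = 2
x[2] = -2
x[3] = 0

x = [1, 2, -2, 0]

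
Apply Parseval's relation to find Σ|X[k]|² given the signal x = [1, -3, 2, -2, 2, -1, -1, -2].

Parseval: Σ|x[n]|² = (1/N)Σ|X[k]|², so Σ|X[k]|² = N·Σ|x[n]|² = 8·28.0000

Σ|X[k]|² = N·Σ|x[n]|² = 8·28.0000 = 224.0000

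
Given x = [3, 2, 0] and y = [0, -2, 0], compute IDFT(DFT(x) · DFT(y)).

(x ⊛ y)[n] = Σ(m=0 to 2) x[m] · y[(n-m) mod 3]

Computing each output sample:
(x ⊛ y)[0] = 0
(x ⊛ y)[1] = -6
(x ⊛ y)[2] = -4

x ⊛ y = [0, -6, -4]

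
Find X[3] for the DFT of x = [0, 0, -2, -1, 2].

X[3] = Σ(n=0 to 4) x[n] · ω_5^(3n) where ω_5 = e^(-2πi/5)
= (0)·ω_5^0 + (0)·ω_5^3 + (-2)·ω_5^6 + (-1)·ω_5^9 + (2)·ω_5^12

X[3] = -2.5451-0.2245i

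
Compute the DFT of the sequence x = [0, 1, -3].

X[k] = Σ(n=0 to 2) x[n] · ω_3^(nk)
where ω_3 = e^(-2πi/3)

Computing each X[k]:
X[0] = -2
X[1] = 1.0000-3.4641i
X[2] = 1.0000+3.4641i

X = [-2, 1.0000-3.4641i, 1.0000+3.4641i]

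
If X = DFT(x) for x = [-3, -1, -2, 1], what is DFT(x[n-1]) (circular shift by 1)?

Time shift by 1: X_shifted[k] = ω_4^(1k) · X[k]
Shifted x = [1, -3, -1, -2]

DFT(x[n-1]) = [-5, 2+1i, 5, 2-1i]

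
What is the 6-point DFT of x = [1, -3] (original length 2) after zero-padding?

Original 2-point DFT: [-2, 4]
Zero-padded 6-point DFT provides frequency interpolation.

DFT_6([x, 0, ...]) = [-2, -0.5000+2.5981i, 2.5000+2.5981i, 4, 2.5000-2.5981i, -0.5000-2.5981i]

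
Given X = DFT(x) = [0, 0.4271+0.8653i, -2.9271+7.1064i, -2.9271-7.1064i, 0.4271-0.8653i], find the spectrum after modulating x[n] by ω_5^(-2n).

Modulation property: DFT(ω_5^(-2n)·x[n]) = X[(k-2) mod 5], so circularly shift X by 2 positions.

X[k-2] = [-2.9271-7.1064i, 0.4271-0.8653i, 0, 0.4271+0.8653i, -2.9271+7.1064i]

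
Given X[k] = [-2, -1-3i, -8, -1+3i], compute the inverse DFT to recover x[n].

x[n] = (1/4) Σ(k=0 to 3) X[k] · e^(2πikn/4)

Computing each x[n]:
x[0] = -3
x[1] = 3
x[2] = -2
x[3] = 0

x = [-3, 3, -2, 0]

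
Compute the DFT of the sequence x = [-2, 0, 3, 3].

X[k] = Σ(n=0 to 3) x[n] · ω_4^(nk)
where ω_4 = e^(-2πi/4)

Computing each X[k]:
X[0] = 4
X[1] = -5+3i
X[2] = -2
X[3] = -5-3i

X = [4, -5+3i, -2, -5-3i]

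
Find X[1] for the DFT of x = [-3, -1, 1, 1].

X[1] = Σ(n=0 to 3) x[n] · ω_4^(1n) where ω_4 = e^(-2πi/4)
= (-3)·ω_4^0 + (-1)·ω_4^1 + (1)·ω_4^2 + (1)·ω_4^3

X[1] = -4+2i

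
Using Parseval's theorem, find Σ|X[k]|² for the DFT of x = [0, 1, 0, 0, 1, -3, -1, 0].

Parseval: Σ|x[n]|² = (1/N)Σ|X[k]|², so Σ|X[k]|² = N·Σ|x[n]|² = 8·12.0000

Σ|X[k]|² = N·Σ|x[n]|² = 8·12.0000 = 96.0000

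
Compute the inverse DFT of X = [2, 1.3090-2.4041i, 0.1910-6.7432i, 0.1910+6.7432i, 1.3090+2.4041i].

x[n] = (1/5) Σ(k=0 to 4) X[k] · e^(2πikn/5)

Computing each x[n]:
x[0] = 1
x[1] = 3
x[2] = -2
x[3] = 2
x[4] = -2

x = [1, 3, -2, 2, -2]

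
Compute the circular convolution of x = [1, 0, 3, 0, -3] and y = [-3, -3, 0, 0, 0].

(x ⊛ y)[n] = Σ(m=0 to 4) x[m] · y[(n-m) mod 5]

Computing each output sample:
(x ⊛ y)[0] = 6
(x ⊛ y)[1] = -3
(x ⊛ y)[2] = -9
(x ⊛ y)[3] = -9
(x ⊛ y)[4] = 9

x ⊛ y = [6, -3, -9, -9, 9]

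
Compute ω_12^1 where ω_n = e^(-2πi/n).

ω_12^1 = e^(-2πi·1/12)
= cos(-2π·1/12) + i·sin(-2π·1/12)
= cos(-2π/12) + i·sin(-2π/12)

ω_12^1 = cos(-2π/12) + i·sin(-2π/12) = 0.8660-0.5000i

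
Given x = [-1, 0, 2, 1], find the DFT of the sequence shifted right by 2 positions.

Time shift by 2: X_shifted[k] = ω_4^(2k) · X[k]
Shifted x = [2, 1, -1, 0]

DFT(x[n-2]) = [2, 3-1i, 0, 3+1i]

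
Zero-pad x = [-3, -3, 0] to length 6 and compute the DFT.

Original 3-point DFT: [-6, -1.5000+2.5981i, -1.5000-2.5981i]
Zero-padded 6-point DFT provides frequency interpolation.

DFT_6([x, 0, ...]) = [-6, -4.5000+2.5981i, -1.5000+2.5981i, 0, -1.5000-2.5981i, -4.5000-2.5981i]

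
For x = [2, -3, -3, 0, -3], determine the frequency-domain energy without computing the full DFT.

Parseval: Σ|x[n]|² = (1/N)Σ|X[k]|², so Σ|X[k]|² = N·Σ|x[n]|² = 5·31.0000

Σ|X[k]|² = N·Σ|x[n]|² = 5·31.0000 = 155.0000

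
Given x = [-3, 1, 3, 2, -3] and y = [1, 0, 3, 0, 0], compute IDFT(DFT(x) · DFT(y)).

(x ⊛ y)[n] = Σ(m=0 to 4) x[m] · y[(n-m) mod 5]

Computing each output sample:
(x ⊛ y)[0] = 3
(x ⊛ y)[1] = -8
(x ⊛ y)[2] = -6
(x ⊛ y)[3] = 5
(x ⊛ y)[4] = 6

x ⊛ y = [3, -8, -6, 5, 6]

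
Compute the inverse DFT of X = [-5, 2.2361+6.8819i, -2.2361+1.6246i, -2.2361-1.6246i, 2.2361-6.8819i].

x[n] = (1/5) Σ(k=0 to 4) X[k] · e^(2πikn/5)

Computing each x[n]:
x[0] = -1
x[1] = -3
x[2] = -3
x[3] = -1
x[4] = 3

x = [-1, -3, -3, -1, 3]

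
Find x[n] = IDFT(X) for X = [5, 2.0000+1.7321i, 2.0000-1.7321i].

x[n] = (1/3) Σ(k=0 to 2) X[k] · e^(2πikn/3)

Computing each x[n]:
x[0] = 3
x[1] = 0
x[2] = 2

x = [3, 0, 2]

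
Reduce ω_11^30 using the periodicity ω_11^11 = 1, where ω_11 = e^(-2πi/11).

Since ω_11^11 = 1, powers reduce modulo 11.
30 mod 11 = 8
So ω_11^30 = ω_11^8 = e^(-2πi·8/11)

ω_11^30 = ω_11^8 = -0.1423+0.9898i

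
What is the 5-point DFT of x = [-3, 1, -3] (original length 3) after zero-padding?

Original 3-point DFT: [-5, -2.0000-3.4641i, -2.0000+3.4641i]
Zero-padded 5-point DFT provides frequency interpolation.

DFT_5([x, 0, ...]) = [-5, -0.2639+0.8123i, -4.7361-3.4410i, -4.7361+3.4410i, -0.2639-0.8123i]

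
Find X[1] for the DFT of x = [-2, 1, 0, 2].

X[1] = Σ(n=0 to 3) x[n] · ω_4^(1n) where ω_4 = e^(-2πi/4)
= (-2)·ω_4^0 + (1)·ω_4^1 + (0)·ω_4^2 + (2)·ω_4^3

X[1] = -2+1i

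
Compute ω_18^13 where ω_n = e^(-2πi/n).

ω_18^13 = e^(-2πi·13/18)
= cos(-2π·13/18) + i·sin(-2π·13/18)
= cos(-26π/18) + i·sin(-26π/18)

ω_18^13 = cos(-26π/18) + i·sin(-26π/18) = -0.1736+0.9848i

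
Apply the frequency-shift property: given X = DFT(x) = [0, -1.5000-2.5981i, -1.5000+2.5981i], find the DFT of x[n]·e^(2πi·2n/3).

Modulation property: DFT(ω_3^(-2n)·x[n]) = X[(k-2) mod 3], so circularly shift X by 2 positions.

X[k-2] = [-1.5000-2.5981i, -1.5000+2.5981i, 0]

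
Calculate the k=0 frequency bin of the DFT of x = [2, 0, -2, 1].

X[0] = Σ(n=0 to 3) x[n] · ω_4^0 = Σ x[n]
= (2) + (0) + (-2) + (1)

X[0] = 1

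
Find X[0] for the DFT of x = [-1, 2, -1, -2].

X[0] = Σ(n=0 to 3) x[n] · ω_4^0 = Σ x[n]
= (-1) + (2) + (-1) + (-2)

X[0] = -2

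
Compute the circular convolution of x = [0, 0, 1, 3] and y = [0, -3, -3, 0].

(x ⊛ y)[n] = Σ(m=0 to 3) x[m] · y[(n-m) mod 4]

Computing each output sample:
(x ⊛ y)[0] = -12
(x ⊛ y)[1] = -9
(x ⊛ y)[2] = 0
(x ⊛ y)[3] = -3

x ⊛ y = [-12, -9, 0, -3]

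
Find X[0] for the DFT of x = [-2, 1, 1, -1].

X[0] = Σ(n=0 to 3) x[n] · ω_4^0 = Σ x[n]
= (-2) + (1) + (1) + (-1)

X[0] = -1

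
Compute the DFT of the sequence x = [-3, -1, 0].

X[k] = Σ(n=0 to 2) x[n] · ω_3^(nk)
where ω_3 = e^(-2πi/3)

Computing each X[k]:
X[0] = -4
X[1] = -2.5000+0.8660i
X[2] = -2.5000-0.8660i

X = [-4, -2.5000+0.8660i, -2.5000-0.8660i]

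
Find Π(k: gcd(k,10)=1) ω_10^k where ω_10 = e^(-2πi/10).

The primitive 10th roots of unity are ω_10^k for k coprime to 10: k ∈ {1, 3, 7, 9}
Their product equals the constant term of the cyclotomic polynomial Φ_10(x) up to sign.
For n ≥ 3, the product of all primitive nth roots of unity is 1. (For n=1 it is 1; for n=2 it is -1.)

1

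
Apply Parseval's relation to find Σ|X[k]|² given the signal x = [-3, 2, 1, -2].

Parseval: Σ|x[n]|² = (1/N)Σ|X[k]|², so Σ|X[k]|² = N·Σ|x[n]|² = 4·18.0000

Σ|X[k]|² = N·Σ|x[n]|² = 4·18.0000 = 72.0000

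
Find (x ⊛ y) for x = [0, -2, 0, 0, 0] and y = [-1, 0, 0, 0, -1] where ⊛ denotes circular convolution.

(x ⊛ y)[n] = Σ(m=0 to 4) x[m] · y[(n-m) mod 5]

Computing each output sample:
(x ⊛ y)[0] = 2
(x ⊛ y)[1] = 2
(x ⊛ y)[2] = 0
(x ⊛ y)[3] = 0
(x ⊛ y)[4] = 0

x ⊛ y = [2, 2, 0, 0, 0]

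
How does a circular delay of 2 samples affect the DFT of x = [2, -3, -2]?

Time shift by 2: X_shifted[k] = ω_3^(2k) · X[k]
Shifted x = [-3, -2, 2]

DFT(x[n-2]) = [-3, -3.0000+3.4641i, -3.0000-3.4641i]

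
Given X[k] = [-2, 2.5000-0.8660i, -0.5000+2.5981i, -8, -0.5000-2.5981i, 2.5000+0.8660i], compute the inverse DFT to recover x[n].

x[n] = (1/6) Σ(k=0 to 5) X[k] · e^(2πikn/6)

Computing each x[n]:
x[0] = -1
x[1] = 1
x[2] = -1
x[3] = 0
x[4] = -3
x[5] = 2

x = [-1, 1, -1, 0, -3, 2]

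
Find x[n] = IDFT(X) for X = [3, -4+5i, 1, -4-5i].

x[n] = (1/4) Σ(k=0 to 3) X[k] · e^(2πikn/4)

Computing each x[n]:
x[0] = -1
x[1] = -2
x[2] = 3
x[3] = 3

x = [-1, -2, 3, 3]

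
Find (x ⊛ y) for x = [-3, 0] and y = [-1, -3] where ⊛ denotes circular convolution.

(x ⊛ y)[n] = Σ(m=0 to 1) x[m] · y[(n-m) mod 2]

Computing each output sample:
(x ⊛ y)[0] = 3
(x ⊛ y)[1] = 9

x ⊛ y = [3, 9]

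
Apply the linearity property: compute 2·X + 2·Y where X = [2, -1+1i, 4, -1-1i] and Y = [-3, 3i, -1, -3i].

By linearity: DFT(2x + 2y) = 2·DFT(x) + 2·DFT(y)
= 2·[2, -1+1i, 4, -1-1i] + 2·[-3, 3i, -1, -3i]

Computing element-wise:
Z[0] = 2·(2) + 2·(-3) = -2
Z[1] = 2·(-1+1i) + 2·(3i) = -2+8i
Z[2] = 2·(4) + 2·(-1) = 6
Z[3] = 2·(-1-1i) + 2·(-3i) = -2-8i

DFT(2x + 2y) = 2·X + 2·Y = [-2, -2+8i, 6, -2-8i]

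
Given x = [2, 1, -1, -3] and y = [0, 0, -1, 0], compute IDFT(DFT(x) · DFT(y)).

(x ⊛ y)[n] = Σ(m=0 to 3) x[m] · y[(n-m) mod 4]

Computing each output sample:
(x ⊛ y)[0] = 1
(x ⊛ y)[1] = 3
(x ⊛ y)[2] = -2
(x ⊛ y)[3] = -1

x ⊛ y = [1, 3, -2, -1]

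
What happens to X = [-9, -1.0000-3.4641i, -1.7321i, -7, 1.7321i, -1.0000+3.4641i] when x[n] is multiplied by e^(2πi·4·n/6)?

Modulation property: DFT(ω_6^(-4n)·x[n]) = X[(k-4) mod 6], so circularly shift X by 4 positions.

X[k-4] = [-1.7321i, -7, 1.7321i, -1.0000+3.4641i, -9, -1.0000-3.4641i]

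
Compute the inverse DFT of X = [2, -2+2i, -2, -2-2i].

x[n] = (1/4) Σ(k=0 to 3) X[k] · e^(2πikn/4)

Computing each x[n]:
x[0] = -1
x[1] = 0
x[2] = 1
x[3] = 2

x = [-1, 0, 1, 2]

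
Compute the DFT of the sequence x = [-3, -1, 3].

X[k] = Σ(n=0 to 2) x[n] · ω_3^(nk)
where ω_3 = e^(-2πi/3)

Computing each X[k]:
X[0] = -1
X[1] = -4.0000+3.4641i
X[2] = -4.0000-3.4641i

X = [-1, -4.0000+3.4641i, -4.0000-3.4641i]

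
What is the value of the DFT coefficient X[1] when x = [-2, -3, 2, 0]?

X[1] = Σ(n=0 to 3) x[n] · ω_4^(1n) where ω_4 = e^(-2πi/4)
= (-2)·ω_4^0 + (-3)·ω_4^1 + (2)·ω_4^2 + (0)·ω_4^3

X[1] = -4+3i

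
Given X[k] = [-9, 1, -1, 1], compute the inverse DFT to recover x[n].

x[n] = (1/4) Σ(k=0 to 3) X[k] · e^(2πikn/4)

Computing each x[n]:
x[0] = -2
x[1] = -2
x[2] = -3
x[3] = -2

x = [-2, -2, -3, -2]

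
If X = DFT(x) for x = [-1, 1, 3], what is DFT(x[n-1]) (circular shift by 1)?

Time shift by 1: X_shifted[k] = ω_3^(1k) · X[k]
Shifted x = [3, -1, 1]

DFT(x[n-1]) = [3, 3.0000+1.7321i, 3.0000-1.7321i]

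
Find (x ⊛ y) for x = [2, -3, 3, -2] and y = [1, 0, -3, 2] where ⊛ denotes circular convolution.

(x ⊛ y)[n] = Σ(m=0 to 3) x[m] · y[(n-m) mod 4]

Computing each output sample:
(x ⊛ y)[0] = -13
(x ⊛ y)[1] = 9
(x ⊛ y)[2] = -7
(x ⊛ y)[3] = 11

x ⊛ y = [-13, 9, -7, 11]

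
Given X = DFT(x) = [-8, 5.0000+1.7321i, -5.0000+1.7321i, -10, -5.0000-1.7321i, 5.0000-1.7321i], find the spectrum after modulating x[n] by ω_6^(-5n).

Modulation property: DFT(ω_6^(-5n)·x[n]) = X[(k-5) mod 6], so circularly shift X by 5 positions.

X[k-5] = [5.0000+1.7321i, -5.0000+1.7321i, -10, -5.0000-1.7321i, 5.0000-1.7321i, -8]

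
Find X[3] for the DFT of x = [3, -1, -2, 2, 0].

X[3] = Σ(n=0 to 4) x[n] · ω_5^(3n) where ω_5 = e^(-2πi/5)
= (3)·ω_5^0 + (-1)·ω_5^3 + (-2)·ω_5^6 + (2)·ω_5^9 + (0)·ω_5^12

X[3] = 3.8090+3.2164i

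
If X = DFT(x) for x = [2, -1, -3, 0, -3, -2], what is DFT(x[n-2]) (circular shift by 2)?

Time shift by 2: X_shifted[k] = ω_6^(2k) · X[k]
Shifted x = [-3, -2, 2, -1, -3, 0]

DFT(x[n-2]) = [-7, -2.5000-2.5981i, -2.5000+6.0622i, -1, -2.5000-6.0622i, -2.5000+2.5981i]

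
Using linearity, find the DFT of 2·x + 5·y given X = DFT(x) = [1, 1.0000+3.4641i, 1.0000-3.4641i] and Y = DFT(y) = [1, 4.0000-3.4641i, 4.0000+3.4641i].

By linearity: DFT(2x + 5y) = 2·DFT(x) + 5·DFT(y)
= 2·[1, 1.0000+3.4641i, 1.0000-3.4641i] + 5·[1, 4.0000-3.4641i, 4.0000+3.4641i]

Computing element-wise:
Z[0] = 2·(1) + 5·(1) = 7
Z[1] = 2·(1.0000+3.4641i) + 5·(4.0000-3.4641i) = 22.0000-10.3923i
Z[2] = 2·(1.0000-3.4641i) + 5·(4.0000+3.4641i) = 22.0000+10.3923i

DFT(2x + 5y) = 2·X + 5·Y = [7, 22.0000-10.3923i, 22.0000+10.3923i]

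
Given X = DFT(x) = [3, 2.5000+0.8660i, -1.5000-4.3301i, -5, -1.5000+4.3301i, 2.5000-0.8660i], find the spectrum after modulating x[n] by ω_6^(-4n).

Modulation property: DFT(ω_6^(-4n)·x[n]) = X[(k-4) mod 6], so circularly shift X by 4 positions.

X[k-4] = [-1.5000-4.3301i, -5, -1.5000+4.3301i, 2.5000-0.8660i, 3, 2.5000+0.8660i]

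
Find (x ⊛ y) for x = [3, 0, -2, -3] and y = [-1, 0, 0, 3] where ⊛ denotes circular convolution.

(x ⊛ y)[n] = Σ(m=0 to 3) x[m] · y[(n-m) mod 4]

Computing each output sample:
(x ⊛ y)[0] = -3
(x ⊛ y)[1] = -6
(x ⊛ y)[2] = -7
(x ⊛ y)[3] = 12

x ⊛ y = [-3, -6, -7, 12]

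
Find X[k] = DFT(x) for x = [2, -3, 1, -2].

X[k] = Σ(n=0 to 3) x[n] · ω_4^(nk)
where ω_4 = e^(-2πi/4)

Computing each X[k]:
X[0] = -2
X[1] = 1+1i
X[2] = 8
X[3] = 1-1i

X = [-2, 1+1i, 8, 1-1i]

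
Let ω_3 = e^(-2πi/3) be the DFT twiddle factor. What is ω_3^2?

ω_3^2 = e^(-2πi·2/3)
= cos(-2π·2/3) + i·sin(-2π·2/3)
= cos(-4π/3) + i·sin(-4π/3)

ω_3^2 = cos(-4π/3) + i·sin(-4π/3) = -0.5000+0.8660i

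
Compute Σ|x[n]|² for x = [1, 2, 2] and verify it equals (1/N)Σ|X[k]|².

Time domain:
Σ|x[n]|² = |1|² + |2|² + |2|² = 9.0000

Frequency domain:
(1/3)Σ|X[k]|² = (1/3)(|5|² + |-1|² + |-1|²) = (1/3)·27.0000 = 9.0000

Both sides agree, confirming Parseval's theorem.

Σ|x[n]|² = (1/N)Σ|X[k]|² = 9.0000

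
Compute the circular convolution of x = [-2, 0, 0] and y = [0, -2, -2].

(x ⊛ y)[n] = Σ(m=0 to 2) x[m] · y[(n-m) mod 3]

Computing each output sample:
(x ⊛ y)[0] = 0
(x ⊛ y)[1] = 4
(x ⊛ y)[2] = 4

x ⊛ y = [0, 4, 4]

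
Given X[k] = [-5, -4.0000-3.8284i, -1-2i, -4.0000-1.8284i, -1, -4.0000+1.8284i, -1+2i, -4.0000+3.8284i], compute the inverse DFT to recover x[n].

x[n] = (1/8) Σ(k=0 to 7) X[k] · e^(2πikn/8)

Computing each x[n]:
x[0] = -3
x[1] = 1
x[2] = 0
x[3] = 0
x[4] = 1
x[5] = -1
x[6] = -1
x[7] = -2

x = [-3, 1, 0, 0, 1, -1, -1, -2]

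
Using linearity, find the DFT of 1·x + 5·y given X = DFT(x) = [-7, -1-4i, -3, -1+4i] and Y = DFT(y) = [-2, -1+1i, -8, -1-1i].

By linearity: DFT(1x + 5y) = 1·DFT(x) + 5·DFT(y)
= 1·[-7, -1-4i, -3, -1+4i] + 5·[-2, -1+1i, -8, -1-1i]

Computing element-wise:
Z[0] = 1·(-7) + 5·(-2) = -17
Z[1] = 1·(-1-4i) + 5·(-1+1i) = -6+1i
Z[2] = 1·(-3) + 5·(-8) = -43
Z[3] = 1·(-1+4i) + 5·(-1-1i) = -6-1i

DFT(1x + 5y) = 1·X + 5·Y = [-17, -6+1i, -43, -6-1i]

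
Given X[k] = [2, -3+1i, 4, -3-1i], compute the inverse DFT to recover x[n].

x[n] = (1/4) Σ(k=0 to 3) X[k] · e^(2πikn/4)

Computing each x[n]:
x[0] = 0
x[1] = -1
x[2] = 3
x[3] = 0

x = [0, -1, 3, 0]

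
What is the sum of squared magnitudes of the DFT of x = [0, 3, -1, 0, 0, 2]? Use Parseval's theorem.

Parseval: Σ|x[n]|² = (1/N)Σ|X[k]|², so Σ|X[k]|² = N·Σ|x[n]|² = 6·14.0000

Σ|X[k]|² = N·Σ|x[n]|² = 6·14.0000 = 84.0000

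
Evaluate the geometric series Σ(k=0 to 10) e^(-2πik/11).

Sum of all nth roots of unity equals 0 for n > 1 (geometric series with r ≠ 1).

0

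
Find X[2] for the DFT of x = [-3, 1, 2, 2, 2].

X[2] = Σ(n=0 to 4) x[n] · ω_5^(2n) where ω_5 = e^(-2πi/5)
= (-3)·ω_5^0 + (1)·ω_5^2 + (2)·ω_5^4 + (2)·ω_5^6 + (2)·ω_5^8

X[2] = -4.1910+0.5878i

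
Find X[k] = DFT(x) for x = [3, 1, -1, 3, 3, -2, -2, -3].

X[k] = Σ(n=0 to 7) x[n] · ω_8^(nk)
where ω_8 = e^(-2πi/8)

Computing each X[k]:
X[0] = 2
X[1] = -2.1213-7.3640i
X[2] = 9+1i
X[3] = 2.1213-5.3640i
X[4] = 4
X[5] = 2.1213+5.3640i
X[6] = 9-1i
X[7] = -2.1213+7.3640i

X = [2, -2.1213-7.3640i, 9+1i, 2.1213-5.3640i, 4, 2.1213+5.3640i, 9-1i, -2.1213+7.3640i]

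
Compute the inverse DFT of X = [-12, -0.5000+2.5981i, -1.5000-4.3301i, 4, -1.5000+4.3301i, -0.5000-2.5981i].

x[n] = (1/6) Σ(k=0 to 5) X[k] · e^(2πikn/6)

Computing each x[n]:
x[0] = -2
x[1] = -2
x[2] = -3
x[3] = -3
x[4] = 1
x[5] = -3

x = [-2, -2, -3, -3, 1, -3]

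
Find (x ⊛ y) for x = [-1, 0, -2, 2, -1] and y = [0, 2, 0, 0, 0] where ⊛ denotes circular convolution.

(x ⊛ y)[n] = Σ(m=0 to 4) x[m] · y[(n-m) mod 5]

Computing each output sample:
(x ⊛ y)[0] = -2
(x ⊛ y)[1] = -2
(x ⊛ y)[2] = 0
(x ⊛ y)[3] = -4
(x ⊛ y)[4] = 4

x ⊛ y = [-2, -2, 0, -4, 4]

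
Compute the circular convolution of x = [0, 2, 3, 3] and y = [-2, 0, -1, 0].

(x ⊛ y)[n] = Σ(m=0 to 3) x[m] · y[(n-m) mod 4]

Computing each output sample:
(x ⊛ y)[0] = -3
(x ⊛ y)[1] = -7
(x ⊛ y)[2] = -6
(x ⊛ y)[3] = -8

x ⊛ y = [-3, -7, -6, -8]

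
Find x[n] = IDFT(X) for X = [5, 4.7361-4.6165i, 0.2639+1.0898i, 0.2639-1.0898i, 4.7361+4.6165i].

x[n] = (1/5) Σ(k=0 to 4) X[k] · e^(2πikn/5)

Computing each x[n]:
x[0] = 3
x[1] = 3
x[2] = 1
x[3] = -2
x[4] = 0

x = [3, 3, 1, -2, 0]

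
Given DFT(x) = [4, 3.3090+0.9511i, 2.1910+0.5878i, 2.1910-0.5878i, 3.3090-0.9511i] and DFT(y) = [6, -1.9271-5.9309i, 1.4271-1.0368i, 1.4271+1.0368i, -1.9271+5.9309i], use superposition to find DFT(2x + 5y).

By linearity: DFT(2x + 5y) = 2·DFT(x) + 5·DFT(y)
= 2·[4, 3.3090+0.9511i, 2.1910+0.5878i, 2.1910-0.5878i, 3.3090-0.9511i] + 5·[6, -1.9271-5.9309i, 1.4271-1.0368i, 1.4271+1.0368i, -1.9271+5.9309i]

Computing element-wise:
Z[0] = 2·(4) + 5·(6) = 38
Z[1] = 2·(3.3090+0.9511i) + 5·(-1.9271-5.9309i) = -3.0175-27.7523i
Z[2] = 2·(2.1910+0.5878i) + 5·(1.4271-1.0368i) = 11.5175-4.0084i
Z[3] = 2·(2.1910-0.5878i) + 5·(1.4271+1.0368i) = 11.5175+4.0084i
Z[4] = 2·(3.3090-0.9511i) + 5·(-1.9271+5.9309i) = -3.0175+27.7523i

DFT(2x + 5y) = 2·X + 5·Y = [38, -3.0175-27.7523i, 11.5175-4.0084i, 11.5175+4.0084i, -3.0175+27.7523i]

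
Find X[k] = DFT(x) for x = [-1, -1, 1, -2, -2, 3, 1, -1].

X[k] = Σ(n=0 to 7) x[n] · ω_8^(nk)
where ω_8 = e^(-2πi/8)

Computing each X[k]:
X[0] = -2
X[1] = -1.1213+3.5355i
X[2] = -5-5i
X[3] = 3.1213+3.5355i
X[4] = 0
X[5] = 3.1213-3.5355i
X[6] = -5+5i
X[7] = -1.1213-3.5355i

X = [-2, -1.1213+3.5355i, -5-5i, 3.1213+3.5355i, 0, 3.1213-3.5355i, -5+5i, -1.1213-3.5355i]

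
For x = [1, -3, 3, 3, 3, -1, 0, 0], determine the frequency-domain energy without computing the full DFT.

Parseval: Σ|x[n]|² = (1/N)Σ|X[k]|², so Σ|X[k]|² = N·Σ|x[n]|² = 8·38.0000

Σ|X[k]|² = N·Σ|x[n]|² = 8·38.0000 = 304.0000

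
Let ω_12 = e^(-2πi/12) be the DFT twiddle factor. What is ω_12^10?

ω_12^10 = e^(-2πi·10/12)
= cos(-2π·10/12) + i·sin(-2π·10/12)
= cos(-20π/12) + i·sin(-20π/12)

ω_12^10 = cos(-20π/12) + i·sin(-20π/12) = 0.5000+0.8660i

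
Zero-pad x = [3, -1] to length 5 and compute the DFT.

Original 2-point DFT: [2, 4]
Zero-padded 5-point DFT provides frequency interpolation.

DFT_5([x, 0, ...]) = [2, 2.6910+0.9511i, 3.8090+0.5878i, 3.8090-0.5878i, 2.6910-0.9511i]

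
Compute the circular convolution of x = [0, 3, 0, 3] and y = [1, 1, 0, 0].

(x ⊛ y)[n] = Σ(m=0 to 3) x[m] · y[(n-m) mod 4]

Computing each output sample:
(x ⊛ y)[0] = 3
(x ⊛ y)[1] = 3
(x ⊛ y)[2] = 3
(x ⊛ y)[3] = 3

x ⊛ y = [3, 3, 3, 3]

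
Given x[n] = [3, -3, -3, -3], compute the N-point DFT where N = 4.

X[k] = Σ(n=0 to 3) x[n] · ω_4^(nk)
where ω_4 = e^(-2πi/4)

Computing each X[k]:
X[0] = -6
X[1] = 6
X[2] = 6
X[3] = 6

X = [-6, 6, 6, 6]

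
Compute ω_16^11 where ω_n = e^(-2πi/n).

ω_16^11 = e^(-2πi·11/16)
= cos(-2π·11/16) + i·sin(-2π·11/16)
= cos(-22π/16) + i·sin(-22π/16)

ω_16^11 = cos(-22π/16) + i·sin(-22π/16) = -0.3827+0.9239i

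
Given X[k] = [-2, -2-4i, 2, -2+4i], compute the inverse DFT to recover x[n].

x[n] = (1/4) Σ(k=0 to 3) X[k] · e^(2πikn/4)

Computing each x[n]:
x[0] = -1
x[1] = 1
x[2] = 1
x[3] = -3

x = [-1, 1, 1, -3]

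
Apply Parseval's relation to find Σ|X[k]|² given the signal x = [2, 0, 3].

Parseval: Σ|x[n]|² = (1/N)Σ|X[k]|², so Σ|X[k]|² = N·Σ|x[n]|² = 3·13.0000

Σ|X[k]|² = N·Σ|x[n]|² = 3·13.0000 = 39.0000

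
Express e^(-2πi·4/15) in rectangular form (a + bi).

ω_15^4 = e^(-2πi·4/15)
= cos(-2π·4/15) + i·sin(-2π·4/15)
= cos(-8π/15) + i·sin(-8π/15)

ω_15^4 = cos(-8π/15) + i·sin(-8π/15) = -0.1045-0.9945i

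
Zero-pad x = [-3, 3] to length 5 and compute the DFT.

Original 2-point DFT: [0, -6]
Zero-padded 5-point DFT provides frequency interpolation.

DFT_5([x, 0, ...]) = [0, -2.0729-2.8532i, -5.4271-1.7634i, -5.4271+1.7634i, -2.0729+2.8532i]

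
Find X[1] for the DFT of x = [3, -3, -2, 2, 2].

X[1] = Σ(n=0 to 4) x[n] · ω_5^(1n) where ω_5 = e^(-2πi/5)
= (3)·ω_5^0 + (-3)·ω_5^1 + (-2)·ω_5^2 + (2)·ω_5^3 + (2)·ω_5^4

X[1] = 2.6910+7.1064i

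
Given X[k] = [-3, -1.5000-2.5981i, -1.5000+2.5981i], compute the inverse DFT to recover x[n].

x[n] = (1/3) Σ(k=0 to 2) X[k] · e^(2πikn/3)

Computing each x[n]:
x[0] = -2
x[1] = 1
x[2] = -2

x = [-2, 1, -2]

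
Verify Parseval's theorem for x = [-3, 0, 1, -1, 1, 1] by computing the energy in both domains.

Time domain:
Σ|x[n]|² = |-3|² + |0|² + |1|² + |-1|² + |1|² + |1|² = 13.0000

Frequency domain:
(1/6)Σ|X[k]|² = (1/6)(|-1|² + |-2.5000+0.8660i|² + |-5.5000+0.8660i|² + |-1|² + |-5.5000-0.8660i|² + |-2.5000-0.8660i|²) = (1/6)·78.0000 = 13.0000

Both sides agree, confirming Parseval's theorem.

Σ|x[n]|² = (1/N)Σ|X[k]|² = 13.0000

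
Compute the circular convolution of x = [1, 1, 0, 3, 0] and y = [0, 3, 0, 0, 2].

(x ⊛ y)[n] = Σ(m=0 to 4) x[m] · y[(n-m) mod 5]

Computing each output sample:
(x ⊛ y)[0] = 2
(x ⊛ y)[1] = 3
(x ⊛ y)[2] = 9
(x ⊛ y)[3] = 0
(x ⊛ y)[4] = 11

x ⊛ y = [2, 3, 9, 0, 11]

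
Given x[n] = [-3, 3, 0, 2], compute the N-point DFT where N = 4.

X[k] = Σ(n=0 to 3) x[n] · ω_4^(nk)
where ω_4 = e^(-2πi/4)

Computing each X[k]:
X[0] = 2
X[1] = -3-1i
X[2] = -8
X[3] = -3+1i

X = [2, -3-1i, -8, -3+1i]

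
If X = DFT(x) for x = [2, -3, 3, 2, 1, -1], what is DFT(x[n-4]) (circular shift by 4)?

Time shift by 4: X_shifted[k] = ω_6^(4k) · X[k]
Shifted x = [3, 2, 1, -1, 2, -3]

DFT(x[n-4]) = [4, 2.0000-3.4641i, 1.0000-5.1962i, 8, 1.0000+5.1962i, 2.0000+3.4641i]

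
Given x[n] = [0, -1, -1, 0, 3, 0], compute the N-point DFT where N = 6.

X[k] = Σ(n=0 to 5) x[n] · ω_6^(nk)
where ω_6 = e^(-2πi/6)

Computing each X[k]:
X[0] = 1
X[1] = -1.5000+4.3301i
X[2] = -0.5000-2.5981i
X[3] = 3
X[4] = -0.5000+2.5981i
X[5] = -1.5000-4.3301i

X = [1, -1.5000+4.3301i, -0.5000-2.5981i, 3, -0.5000+2.5981i, -1.5000-4.3301i]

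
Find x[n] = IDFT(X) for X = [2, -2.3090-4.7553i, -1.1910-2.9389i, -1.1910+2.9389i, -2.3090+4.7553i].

x[n] = (1/5) Σ(k=0 to 4) X[k] · e^(2πikn/5)

Computing each x[n]:
x[0] = -1
x[1] = 3
x[2] = 1
x[3] = 1
x[4] = -2

x = [-1, 3, 1, 1, -2]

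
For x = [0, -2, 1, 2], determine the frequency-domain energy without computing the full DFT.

Parseval: Σ|x[n]|² = (1/N)Σ|X[k]|², so Σ|X[k]|² = N·Σ|x[n]|² = 4·9.0000

Σ|X[k]|² = N·Σ|x[n]|² = 4·9.0000 = 36.0000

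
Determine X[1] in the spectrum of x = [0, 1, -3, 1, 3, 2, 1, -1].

X[1] = Σ(n=0 to 7) x[n] · ω_8^(1n) where ω_8 = e^(-2πi/8)
= (0)·ω_8^0 + (1)·ω_8^1 + (-3)·ω_8^2 + (1)·ω_8^3 + (3)·ω_8^4 + (2)·ω_8^5 + (1)·ω_8^6 + (-1)·ω_8^7

X[1] = -5.1213+3.2929i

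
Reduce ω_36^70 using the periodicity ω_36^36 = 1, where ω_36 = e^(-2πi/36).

Since ω_36^36 = 1, powers reduce modulo 36.
70 mod 36 = 34
So ω_36^70 = ω_36^34 = e^(-2πi·34/36)

ω_36^70 = ω_36^34 = 0.9397+0.3420i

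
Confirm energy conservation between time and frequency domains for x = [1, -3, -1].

Time domain:
Σ|x[n]|² = |1|² + |-3|² + |-1|² = 11.0000

Frequency domain:
(1/3)Σ|X[k]|² = (1/3)(|-3|² + |3.0000+1.7321i|² + |3.0000-1.7321i|²) = (1/3)·33.0000 = 11.0000

Both sides agree, confirming Parseval's theorem.

Σ|x[n]|² = (1/N)Σ|X[k]|² = 11.0000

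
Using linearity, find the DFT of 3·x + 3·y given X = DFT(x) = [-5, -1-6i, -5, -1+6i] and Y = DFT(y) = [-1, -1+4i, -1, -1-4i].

By linearity: DFT(3x + 3y) = 3·DFT(x) + 3·DFT(y)
= 3·[-5, -1-6i, -5, -1+6i] + 3·[-1, -1+4i, -1, -1-4i]

Computing element-wise:
Z[0] = 3·(-5) + 3·(-1) = -18
Z[1] = 3·(-1-6i) + 3·(-1+4i) = -6-6i
Z[2] = 3·(-5) + 3·(-1) = -18
Z[3] = 3·(-1+6i) + 3·(-1-4i) = -6+6i

DFT(3x + 3y) = 3·X + 3·Y = [-18, -6-6i, -18, -6+6i]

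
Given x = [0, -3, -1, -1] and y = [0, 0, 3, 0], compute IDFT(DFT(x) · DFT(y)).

(x ⊛ y)[n] = Σ(m=0 to 3) x[m] · y[(n-m) mod 4]

Computing each output sample:
(x ⊛ y)[0] = -3
(x ⊛ y)[1] = -3
(x ⊛ y)[2] = 0
(x ⊛ y)[3] = -9

x ⊛ y = [-3, -3, 0, -9]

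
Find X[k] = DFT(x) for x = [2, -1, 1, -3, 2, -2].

X[k] = Σ(n=0 to 5) x[n] · ω_6^(nk)
where ω_6 = e^(-2πi/6)

Computing each X[k]:
X[0] = -1
X[1] = 2
X[2] = -1.0000-1.7321i
X[3] = 11
X[4] = -1.0000+1.7321i
X[5] = 2

X = [-1, 2, -1.0000-1.7321i, 11, -1.0000+1.7321i, 2]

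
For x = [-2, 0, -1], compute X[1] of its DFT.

X[1] = Σ(n=0 to 2) x[n] · ω_3^(1n) where ω_3 = e^(-2πi/3)
= (-2)·ω_3^0 + (0)·ω_3^1 + (-1)·ω_3^2

X[1] = -1.5000-0.8660i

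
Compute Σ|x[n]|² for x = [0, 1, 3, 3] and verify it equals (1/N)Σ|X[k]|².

Time domain:
Σ|x[n]|² = |0|² + |1|² + |3|² + |3|² = 19.0000

Frequency domain:
(1/4)Σ|X[k]|² = (1/4)(|7|² + |-3+2i|² + |-1|² + |-3-2i|²) = (1/4)·76.0000 = 19.0000

Both sides agree, confirming Parseval's theorem.

Σ|x[n]|² = (1/N)Σ|X[k]|² = 19.0000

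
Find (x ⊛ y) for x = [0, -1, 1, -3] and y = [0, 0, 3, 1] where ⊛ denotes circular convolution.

(x ⊛ y)[n] = Σ(m=0 to 3) x[m] · y[(n-m) mod 4]

Computing each output sample:
(x ⊛ y)[0] = 2
(x ⊛ y)[1] = -8
(x ⊛ y)[2] = -3
(x ⊛ y)[3] = -3

x ⊛ y = [2, -8, -3, -3]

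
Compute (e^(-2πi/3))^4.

Since ω_3^3 = 1, powers reduce modulo 3.
4 mod 3 = 1
So ω_3^4 = ω_3^1 = e^(-2πi·1/3)

ω_3^4 = ω_3^1 = -0.5000-0.8660i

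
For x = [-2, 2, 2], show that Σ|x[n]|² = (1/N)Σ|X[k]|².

Time domain:
Σ|x[n]|² = |-2|² + |2|² + |2|² = 12.0000

Frequency domain:
(1/3)Σ|X[k]|² = (1/3)(|2|² + |-4|² + |-4|²) = (1/3)·36.0000 = 12.0000

Both sides agree, confirming Parseval's theorem.

Σ|x[n]|² = (1/N)Σ|X[k]|² = 12.0000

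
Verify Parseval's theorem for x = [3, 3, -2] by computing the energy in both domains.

Time domain:
Σ|x[n]|² = |3|² + |3|² + |-2|² = 22.0000

Frequency domain:
(1/3)Σ|X[k]|² = (1/3)(|4|² + |2.5000-4.3301i|² + |2.5000+4.3301i|²) = (1/3)·66.0000 = 22.0000

Both sides agree, confirming Parseval's theorem.

Σ|x[n]|² = (1/N)Σ|X[k]|² = 22.0000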